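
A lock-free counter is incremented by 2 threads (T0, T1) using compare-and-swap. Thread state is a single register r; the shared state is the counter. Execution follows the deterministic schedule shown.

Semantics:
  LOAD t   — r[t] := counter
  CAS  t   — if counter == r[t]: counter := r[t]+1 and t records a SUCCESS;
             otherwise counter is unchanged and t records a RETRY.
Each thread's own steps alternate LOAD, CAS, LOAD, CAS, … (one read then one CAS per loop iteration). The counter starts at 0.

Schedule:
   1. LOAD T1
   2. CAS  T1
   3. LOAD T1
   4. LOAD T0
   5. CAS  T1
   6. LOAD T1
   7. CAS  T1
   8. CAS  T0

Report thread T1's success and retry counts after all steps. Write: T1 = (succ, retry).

T1 LOAD — after: cnt=0, r=0 — load
T1 CAS — after: cnt=1, r=0 — ok
T1 LOAD — after: cnt=1, r=1 — load
T0 LOAD — after: cnt=1, r=1 — load
T1 CAS — after: cnt=2, r=1 — ok
T1 LOAD — after: cnt=2, r=2 — load
T1 CAS — after: cnt=3, r=2 — ok
T0 CAS — after: cnt=3, r=1 — retry

T1 = (3, 0)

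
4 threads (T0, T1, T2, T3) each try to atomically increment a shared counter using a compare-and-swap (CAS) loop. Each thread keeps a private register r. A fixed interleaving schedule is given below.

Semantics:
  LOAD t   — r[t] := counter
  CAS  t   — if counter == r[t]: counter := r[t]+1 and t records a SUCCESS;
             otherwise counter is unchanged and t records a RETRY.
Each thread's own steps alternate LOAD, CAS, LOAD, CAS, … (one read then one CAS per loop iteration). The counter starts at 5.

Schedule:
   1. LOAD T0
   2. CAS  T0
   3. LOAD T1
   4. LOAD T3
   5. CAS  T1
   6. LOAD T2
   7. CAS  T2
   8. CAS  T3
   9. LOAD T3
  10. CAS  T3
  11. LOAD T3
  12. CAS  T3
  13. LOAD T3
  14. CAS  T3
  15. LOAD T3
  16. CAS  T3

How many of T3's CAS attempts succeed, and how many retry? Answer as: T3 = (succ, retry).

T3 = (4, 1)

#1 T0 reads 5
#2 T0 CAS(5→6) writes; counter now 6
#3 T1 reads 6
#4 T3 reads 6
#5 T1 CAS(6→7) writes; counter now 7
#6 T2 reads 7
#7 T2 CAS(7→8) writes; counter now 8
#8 T3 CAS(6→7) fails; counter now 8
#9 T3 reads 8
#10 T3 CAS(8→9) writes; counter now 9
#11 T3 reads 9
#12 T3 CAS(9→10) writes; counter now 10
#13 T3 reads 10
#14 T3 CAS(10→11) writes; counter now 11
#15 T3 reads 11
#16 T3 CAS(11→12) writes; counter now 12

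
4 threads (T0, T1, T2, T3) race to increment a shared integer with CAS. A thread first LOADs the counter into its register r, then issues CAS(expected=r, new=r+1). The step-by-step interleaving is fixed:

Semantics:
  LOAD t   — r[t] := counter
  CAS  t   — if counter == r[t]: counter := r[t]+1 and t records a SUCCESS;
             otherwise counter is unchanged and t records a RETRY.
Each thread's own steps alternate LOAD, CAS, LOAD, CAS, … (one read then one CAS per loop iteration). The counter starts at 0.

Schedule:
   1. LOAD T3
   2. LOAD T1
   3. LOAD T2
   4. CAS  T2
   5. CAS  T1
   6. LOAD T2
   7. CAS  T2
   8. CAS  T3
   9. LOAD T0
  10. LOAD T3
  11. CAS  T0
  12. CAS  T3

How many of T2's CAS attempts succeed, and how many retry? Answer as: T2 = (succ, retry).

T2 = (2, 0)

   1) LOAD T3:  M=0  r_T3=0
   2) LOAD T1:  M=0  r_T1=0
   3) LOAD T2:  M=0  r_T2=0
   4) CAS  T2:  M=1  r_T2=0 ✓
   5) CAS  T1:  M=1  r_T1=0 ✗
   6) LOAD T2:  M=1  r_T2=1
   7) CAS  T2:  M=2  r_T2=1 ✓
   8) CAS  T3:  M=2  r_T3=0 ✗
   9) LOAD T0:  M=2  r_T0=2
  10) LOAD T3:  M=2  r_T3=2
  11) CAS  T0:  M=3  r_T0=2 ✓
  12) CAS  T3:  M=3  r_T3=2 ✗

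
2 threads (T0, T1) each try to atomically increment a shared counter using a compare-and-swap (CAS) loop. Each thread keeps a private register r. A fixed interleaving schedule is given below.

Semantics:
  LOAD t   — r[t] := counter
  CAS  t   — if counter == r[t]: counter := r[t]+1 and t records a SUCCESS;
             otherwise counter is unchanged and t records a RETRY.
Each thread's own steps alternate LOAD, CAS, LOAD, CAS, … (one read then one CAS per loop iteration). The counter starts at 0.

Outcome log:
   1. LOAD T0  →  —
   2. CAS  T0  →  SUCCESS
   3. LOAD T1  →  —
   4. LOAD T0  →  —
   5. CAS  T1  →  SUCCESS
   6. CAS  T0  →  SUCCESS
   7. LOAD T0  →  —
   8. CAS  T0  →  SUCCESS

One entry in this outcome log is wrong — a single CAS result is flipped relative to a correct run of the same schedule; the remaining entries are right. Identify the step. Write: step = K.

Reference trace:
step 1: T0 LOAD ⇒ load; ctr=0 reg=0
step 2: T0 CAS ⇒ ok; ctr=1 reg=0
step 3: T1 LOAD ⇒ load; ctr=1 reg=1
step 4: T0 LOAD ⇒ load; ctr=1 reg=1
step 5: T1 CAS ⇒ ok; ctr=2 reg=1
step 6: T0 CAS ⇒ retry; ctr=2 reg=1
step 7: T0 LOAD ⇒ load; ctr=2 reg=2
step 8: T0 CAS ⇒ ok; ctr=3 reg=2
Log disagrees first at step 6.

step = 6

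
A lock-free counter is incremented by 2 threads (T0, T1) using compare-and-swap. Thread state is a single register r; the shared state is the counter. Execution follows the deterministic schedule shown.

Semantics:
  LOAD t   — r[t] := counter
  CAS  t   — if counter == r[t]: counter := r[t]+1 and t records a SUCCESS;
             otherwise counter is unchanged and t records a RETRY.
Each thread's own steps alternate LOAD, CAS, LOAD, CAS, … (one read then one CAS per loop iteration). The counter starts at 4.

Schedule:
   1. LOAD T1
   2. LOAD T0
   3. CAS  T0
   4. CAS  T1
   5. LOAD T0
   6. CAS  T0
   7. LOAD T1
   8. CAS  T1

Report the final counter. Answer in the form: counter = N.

[1] T1.load  rd  (counter 4, T1.r 4)
[2] T0.load  rd  (counter 4, T0.r 4)
[3] T0.cas  hit  (counter 5, T0.r 4)
[4] T1.cas  miss  (counter 5, T1.r 4)
[5] T0.load  rd  (counter 5, T0.r 5)
[6] T0.cas  hit  (counter 6, T0.r 5)
[7] T1.load  rd  (counter 6, T1.r 6)
[8] T1.cas  hit  (counter 7, T1.r 6)

counter = 7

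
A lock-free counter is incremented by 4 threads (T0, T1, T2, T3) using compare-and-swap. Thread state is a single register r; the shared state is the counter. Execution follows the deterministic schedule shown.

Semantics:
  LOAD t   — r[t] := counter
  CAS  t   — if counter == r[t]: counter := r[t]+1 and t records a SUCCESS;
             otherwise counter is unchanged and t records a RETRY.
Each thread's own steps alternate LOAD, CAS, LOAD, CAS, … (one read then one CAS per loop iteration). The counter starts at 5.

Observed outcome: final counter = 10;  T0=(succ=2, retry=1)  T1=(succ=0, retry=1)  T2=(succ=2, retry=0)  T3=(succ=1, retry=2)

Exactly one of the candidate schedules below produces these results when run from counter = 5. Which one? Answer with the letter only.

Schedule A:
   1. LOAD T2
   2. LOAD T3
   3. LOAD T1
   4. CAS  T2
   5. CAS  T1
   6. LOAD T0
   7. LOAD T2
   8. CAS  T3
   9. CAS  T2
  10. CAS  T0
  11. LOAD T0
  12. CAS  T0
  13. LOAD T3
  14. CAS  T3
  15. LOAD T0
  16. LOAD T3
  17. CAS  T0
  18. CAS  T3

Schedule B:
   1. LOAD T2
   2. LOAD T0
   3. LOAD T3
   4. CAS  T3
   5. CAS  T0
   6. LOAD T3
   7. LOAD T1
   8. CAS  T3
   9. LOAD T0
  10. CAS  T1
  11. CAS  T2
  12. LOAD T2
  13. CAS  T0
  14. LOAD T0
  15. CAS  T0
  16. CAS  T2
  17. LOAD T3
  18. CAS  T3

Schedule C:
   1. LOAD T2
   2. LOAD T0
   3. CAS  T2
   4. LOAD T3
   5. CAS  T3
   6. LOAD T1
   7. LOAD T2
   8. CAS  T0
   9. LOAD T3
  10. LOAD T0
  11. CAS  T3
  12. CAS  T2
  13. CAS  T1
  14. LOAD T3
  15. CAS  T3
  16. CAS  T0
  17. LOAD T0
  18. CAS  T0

A

Tracing schedule A:
step 1: T2 LOAD ⇒ load; ctr=5 reg=5
step 2: T3 LOAD ⇒ load; ctr=5 reg=5
step 3: T1 LOAD ⇒ load; ctr=5 reg=5
step 4: T2 CAS ⇒ ok; ctr=6 reg=5
step 5: T1 CAS ⇒ retry; ctr=6 reg=5
step 6: T0 LOAD ⇒ load; ctr=6 reg=6
step 7: T2 LOAD ⇒ load; ctr=6 reg=6
step 8: T3 CAS ⇒ retry; ctr=6 reg=5
step 9: T2 CAS ⇒ ok; ctr=7 reg=6
step 10: T0 CAS ⇒ retry; ctr=7 reg=6
step 11: T0 LOAD ⇒ load; ctr=7 reg=7
step 12: T0 CAS ⇒ ok; ctr=8 reg=7
step 13: T3 LOAD ⇒ load; ctr=8 reg=8
step 14: T3 CAS ⇒ ok; ctr=9 reg=8
step 15: T0 LOAD ⇒ load; ctr=9 reg=9
step 16: T3 LOAD ⇒ load; ctr=9 reg=9
step 17: T0 CAS ⇒ ok; ctr=10 reg=9
step 18: T3 CAS ⇒ retry; ctr=10 reg=9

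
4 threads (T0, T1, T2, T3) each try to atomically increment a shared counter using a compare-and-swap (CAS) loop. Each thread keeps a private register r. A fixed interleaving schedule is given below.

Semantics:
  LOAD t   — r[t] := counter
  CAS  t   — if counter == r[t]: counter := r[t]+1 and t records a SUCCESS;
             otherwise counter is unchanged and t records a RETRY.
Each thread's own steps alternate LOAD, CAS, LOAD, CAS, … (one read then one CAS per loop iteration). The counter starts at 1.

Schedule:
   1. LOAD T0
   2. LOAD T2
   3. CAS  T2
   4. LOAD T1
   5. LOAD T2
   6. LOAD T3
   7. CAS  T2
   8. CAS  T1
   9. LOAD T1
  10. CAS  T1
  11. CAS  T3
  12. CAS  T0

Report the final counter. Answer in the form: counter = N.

counter = 4

step 1: T0 LOAD ⇒ load; ctr=1 reg=1
step 2: T2 LOAD ⇒ load; ctr=1 reg=1
step 3: T2 CAS ⇒ ok; ctr=2 reg=1
step 4: T1 LOAD ⇒ load; ctr=2 reg=2
step 5: T2 LOAD ⇒ load; ctr=2 reg=2
step 6: T3 LOAD ⇒ load; ctr=2 reg=2
step 7: T2 CAS ⇒ ok; ctr=3 reg=2
step 8: T1 CAS ⇒ retry; ctr=3 reg=2
step 9: T1 LOAD ⇒ load; ctr=3 reg=3
step 10: T1 CAS ⇒ ok; ctr=4 reg=3
step 11: T3 CAS ⇒ retry; ctr=4 reg=2
step 12: T0 CAS ⇒ retry; ctr=4 reg=1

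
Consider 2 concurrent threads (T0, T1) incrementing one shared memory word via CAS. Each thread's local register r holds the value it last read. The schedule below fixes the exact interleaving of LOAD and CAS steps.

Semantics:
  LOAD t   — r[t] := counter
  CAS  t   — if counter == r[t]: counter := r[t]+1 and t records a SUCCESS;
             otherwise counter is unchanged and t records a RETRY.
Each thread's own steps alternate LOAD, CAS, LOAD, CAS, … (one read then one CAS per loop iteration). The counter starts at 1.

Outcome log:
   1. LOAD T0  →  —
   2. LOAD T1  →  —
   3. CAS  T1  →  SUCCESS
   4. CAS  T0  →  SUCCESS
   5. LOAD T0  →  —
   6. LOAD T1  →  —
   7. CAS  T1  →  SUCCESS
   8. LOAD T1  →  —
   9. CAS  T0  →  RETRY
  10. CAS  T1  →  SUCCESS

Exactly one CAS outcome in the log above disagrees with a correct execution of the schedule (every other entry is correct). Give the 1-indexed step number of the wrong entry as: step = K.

step = 4

Re-executing:
step 1: T0 LOAD ⇒ load; ctr=1 reg=1
step 2: T1 LOAD ⇒ load; ctr=1 reg=1
step 3: T1 CAS ⇒ ok; ctr=2 reg=1
step 4: T0 CAS ⇒ retry; ctr=2 reg=1
step 5: T0 LOAD ⇒ load; ctr=2 reg=2
step 6: T1 LOAD ⇒ load; ctr=2 reg=2
step 7: T1 CAS ⇒ ok; ctr=3 reg=2
step 8: T1 LOAD ⇒ load; ctr=3 reg=3
step 9: T0 CAS ⇒ retry; ctr=3 reg=2
step 10: T1 CAS ⇒ ok; ctr=4 reg=3
Flip is step 4.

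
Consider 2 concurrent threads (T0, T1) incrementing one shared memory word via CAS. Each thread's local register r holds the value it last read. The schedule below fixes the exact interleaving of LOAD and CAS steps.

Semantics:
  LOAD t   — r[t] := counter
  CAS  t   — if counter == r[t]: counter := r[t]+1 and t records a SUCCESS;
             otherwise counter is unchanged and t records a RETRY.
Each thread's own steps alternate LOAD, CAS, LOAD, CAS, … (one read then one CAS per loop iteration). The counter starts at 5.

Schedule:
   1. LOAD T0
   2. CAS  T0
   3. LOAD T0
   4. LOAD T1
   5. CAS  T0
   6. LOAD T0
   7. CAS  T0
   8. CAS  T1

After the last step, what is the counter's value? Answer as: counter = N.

step 1: T0 LOAD ⇒ load; ctr=5 reg=5
step 2: T0 CAS ⇒ ok; ctr=6 reg=5
step 3: T0 LOAD ⇒ load; ctr=6 reg=6
step 4: T1 LOAD ⇒ load; ctr=6 reg=6
step 5: T0 CAS ⇒ ok; ctr=7 reg=6
step 6: T0 LOAD ⇒ load; ctr=7 reg=7
step 7: T0 CAS ⇒ ok; ctr=8 reg=7
step 8: T1 CAS ⇒ retry; ctr=8 reg=6

counter = 8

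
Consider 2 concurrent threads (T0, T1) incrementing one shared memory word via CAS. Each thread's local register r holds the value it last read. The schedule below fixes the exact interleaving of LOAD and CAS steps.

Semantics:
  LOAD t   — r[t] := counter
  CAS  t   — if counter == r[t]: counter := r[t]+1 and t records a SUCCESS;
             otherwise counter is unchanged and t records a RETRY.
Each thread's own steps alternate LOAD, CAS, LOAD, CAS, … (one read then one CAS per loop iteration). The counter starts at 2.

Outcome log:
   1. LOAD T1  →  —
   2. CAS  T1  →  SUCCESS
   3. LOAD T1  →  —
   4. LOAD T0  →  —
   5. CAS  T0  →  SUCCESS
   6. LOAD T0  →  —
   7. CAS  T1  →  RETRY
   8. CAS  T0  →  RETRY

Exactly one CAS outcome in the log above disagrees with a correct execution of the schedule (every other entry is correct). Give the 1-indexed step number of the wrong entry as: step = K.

Reference trace:
#1 T1 reads 2
#2 T1 CAS(2→3) writes; counter now 3
#3 T1 reads 3
#4 T0 reads 3
#5 T0 CAS(3→4) writes; counter now 4
#6 T0 reads 4
#7 T1 CAS(3→4) fails; counter now 4
#8 T0 CAS(4→5) writes; counter now 5
Flip is step 8.

step = 8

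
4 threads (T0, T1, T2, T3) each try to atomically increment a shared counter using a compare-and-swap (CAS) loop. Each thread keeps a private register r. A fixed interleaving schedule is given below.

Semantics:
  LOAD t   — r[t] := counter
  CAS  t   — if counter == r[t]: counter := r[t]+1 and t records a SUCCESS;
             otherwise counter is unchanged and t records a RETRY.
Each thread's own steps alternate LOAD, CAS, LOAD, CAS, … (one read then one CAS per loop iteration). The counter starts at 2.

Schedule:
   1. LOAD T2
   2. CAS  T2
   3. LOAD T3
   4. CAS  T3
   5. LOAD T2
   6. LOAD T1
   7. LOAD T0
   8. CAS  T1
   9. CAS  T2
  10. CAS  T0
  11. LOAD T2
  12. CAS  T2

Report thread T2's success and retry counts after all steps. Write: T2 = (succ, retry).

   1) LOAD T2:  M=2  r_T2=2
   2) CAS  T2:  M=3  r_T2=2 ✓
   3) LOAD T3:  M=3  r_T3=3
   4) CAS  T3:  M=4  r_T3=3 ✓
   5) LOAD T2:  M=4  r_T2=4
   6) LOAD T1:  M=4  r_T1=4
   7) LOAD T0:  M=4  r_T0=4
   8) CAS  T1:  M=5  r_T1=4 ✓
   9) CAS  T2:  M=5  r_T2=4 ✗
  10) CAS  T0:  M=5  r_T0=4 ✗
  11) LOAD T2:  M=5  r_T2=5
  12) CAS  T2:  M=6  r_T2=5 ✓

T2 = (2, 1)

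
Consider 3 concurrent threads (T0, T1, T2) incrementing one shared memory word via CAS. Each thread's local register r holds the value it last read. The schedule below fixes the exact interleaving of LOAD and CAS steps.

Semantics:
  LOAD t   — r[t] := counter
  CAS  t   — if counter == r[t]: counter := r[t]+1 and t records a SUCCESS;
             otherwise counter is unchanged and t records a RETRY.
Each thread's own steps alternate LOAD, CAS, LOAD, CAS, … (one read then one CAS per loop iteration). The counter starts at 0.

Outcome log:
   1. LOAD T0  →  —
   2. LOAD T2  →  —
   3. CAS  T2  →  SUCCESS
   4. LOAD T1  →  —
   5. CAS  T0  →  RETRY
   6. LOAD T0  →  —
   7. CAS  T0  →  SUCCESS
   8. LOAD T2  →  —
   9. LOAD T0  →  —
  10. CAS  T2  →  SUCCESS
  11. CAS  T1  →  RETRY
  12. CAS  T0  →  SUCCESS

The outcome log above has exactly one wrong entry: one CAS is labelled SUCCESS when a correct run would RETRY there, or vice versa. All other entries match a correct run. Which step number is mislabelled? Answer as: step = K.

Correct run:
step 1: T0 LOAD ⇒ load; ctr=0 reg=0
step 2: T2 LOAD ⇒ load; ctr=0 reg=0
step 3: T2 CAS ⇒ ok; ctr=1 reg=0
step 4: T1 LOAD ⇒ load; ctr=1 reg=1
step 5: T0 CAS ⇒ retry; ctr=1 reg=0
step 6: T0 LOAD ⇒ load; ctr=1 reg=1
step 7: T0 CAS ⇒ ok; ctr=2 reg=1
step 8: T2 LOAD ⇒ load; ctr=2 reg=2
step 9: T0 LOAD ⇒ load; ctr=2 reg=2
step 10: T2 CAS ⇒ ok; ctr=3 reg=2
step 11: T1 CAS ⇒ retry; ctr=3 reg=1
step 12: T0 CAS ⇒ retry; ctr=3 reg=2
Log disagrees first at step 12.

step = 12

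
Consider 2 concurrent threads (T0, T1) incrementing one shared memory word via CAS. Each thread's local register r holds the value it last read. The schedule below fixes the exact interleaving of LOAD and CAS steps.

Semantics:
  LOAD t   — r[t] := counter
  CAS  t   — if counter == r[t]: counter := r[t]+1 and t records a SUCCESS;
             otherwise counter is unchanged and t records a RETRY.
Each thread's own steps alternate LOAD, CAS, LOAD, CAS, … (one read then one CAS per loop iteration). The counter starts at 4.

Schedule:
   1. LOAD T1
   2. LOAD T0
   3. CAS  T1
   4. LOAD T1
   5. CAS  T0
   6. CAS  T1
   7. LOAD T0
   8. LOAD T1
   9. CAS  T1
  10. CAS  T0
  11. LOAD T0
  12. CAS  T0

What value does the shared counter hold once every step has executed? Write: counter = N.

   1) LOAD T1:  M=4  r_T1=4
   2) LOAD T0:  M=4  r_T0=4
   3) CAS  T1:  M=5  r_T1=4 ✓
   4) LOAD T1:  M=5  r_T1=5
   5) CAS  T0:  M=5  r_T0=4 ✗
   6) CAS  T1:  M=6  r_T1=5 ✓
   7) LOAD T0:  M=6  r_T0=6
   8) LOAD T1:  M=6  r_T1=6
   9) CAS  T1:  M=7  r_T1=6 ✓
  10) CAS  T0:  M=7  r_T0=6 ✗
  11) LOAD T0:  M=7  r_T0=7
  12) CAS  T0:  M=8  r_T0=7 ✓

counter = 8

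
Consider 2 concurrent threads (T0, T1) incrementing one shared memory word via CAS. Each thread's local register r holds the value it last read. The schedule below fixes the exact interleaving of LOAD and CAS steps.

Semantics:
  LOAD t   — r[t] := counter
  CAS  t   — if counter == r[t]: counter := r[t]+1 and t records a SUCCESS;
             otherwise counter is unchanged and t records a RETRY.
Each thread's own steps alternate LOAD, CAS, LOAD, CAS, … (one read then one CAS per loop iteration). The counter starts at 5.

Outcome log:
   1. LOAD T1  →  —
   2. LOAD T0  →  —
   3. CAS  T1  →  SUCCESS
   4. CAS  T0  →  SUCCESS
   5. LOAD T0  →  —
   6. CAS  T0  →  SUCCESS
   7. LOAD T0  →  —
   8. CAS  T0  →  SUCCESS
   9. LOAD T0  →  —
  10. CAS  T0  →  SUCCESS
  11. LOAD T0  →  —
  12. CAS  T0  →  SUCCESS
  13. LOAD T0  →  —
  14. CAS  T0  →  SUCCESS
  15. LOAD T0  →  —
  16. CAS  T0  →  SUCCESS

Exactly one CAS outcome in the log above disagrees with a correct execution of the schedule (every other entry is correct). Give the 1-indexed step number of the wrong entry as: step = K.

step = 4

Reference trace:
T1 LOAD — after: cnt=5, r=5 — load
T0 LOAD — after: cnt=5, r=5 — load
T1 CAS — after: cnt=6, r=5 — ok
T0 CAS — after: cnt=6, r=5 — retry
T0 LOAD — after: cnt=6, r=6 — load
T0 CAS — after: cnt=7, r=6 — ok
T0 LOAD — after: cnt=7, r=7 — load
T0 CAS — after: cnt=8, r=7 — ok
T0 LOAD — after: cnt=8, r=8 — load
T0 CAS — after: cnt=9, r=8 — ok
T0 LOAD — after: cnt=9, r=9 — load
T0 CAS — after: cnt=10, r=9 — ok
T0 LOAD — after: cnt=10, r=10 — load
T0 CAS — after: cnt=11, r=10 — ok
T0 LOAD — after: cnt=11, r=11 — load
T0 CAS — after: cnt=12, r=11 — ok
Flip is step 4.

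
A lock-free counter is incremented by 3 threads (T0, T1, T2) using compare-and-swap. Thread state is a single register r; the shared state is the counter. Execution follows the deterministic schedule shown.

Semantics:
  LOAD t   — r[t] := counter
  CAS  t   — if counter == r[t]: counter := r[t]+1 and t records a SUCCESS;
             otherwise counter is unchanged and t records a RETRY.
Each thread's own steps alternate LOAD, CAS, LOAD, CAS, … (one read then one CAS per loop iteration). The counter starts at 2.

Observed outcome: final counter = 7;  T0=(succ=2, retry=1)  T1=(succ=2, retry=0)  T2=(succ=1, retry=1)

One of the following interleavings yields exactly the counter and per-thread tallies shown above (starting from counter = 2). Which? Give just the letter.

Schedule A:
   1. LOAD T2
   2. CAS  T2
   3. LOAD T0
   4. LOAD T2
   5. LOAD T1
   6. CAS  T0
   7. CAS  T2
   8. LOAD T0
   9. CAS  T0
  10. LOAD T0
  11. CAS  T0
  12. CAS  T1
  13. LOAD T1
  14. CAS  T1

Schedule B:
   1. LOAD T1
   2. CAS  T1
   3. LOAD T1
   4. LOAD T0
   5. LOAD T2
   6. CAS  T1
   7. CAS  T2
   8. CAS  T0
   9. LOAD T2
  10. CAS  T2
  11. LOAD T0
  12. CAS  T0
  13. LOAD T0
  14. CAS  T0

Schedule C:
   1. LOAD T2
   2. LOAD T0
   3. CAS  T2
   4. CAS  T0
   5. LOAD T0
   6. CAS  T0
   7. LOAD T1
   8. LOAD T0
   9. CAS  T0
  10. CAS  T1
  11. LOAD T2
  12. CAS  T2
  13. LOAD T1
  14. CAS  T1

B

Simulating candidate B:
1. LOAD T1 → mem=2 r[T1]=2 [LOAD]
2. CAS T1 → mem=3 r[T1]=2 [OK]
3. LOAD T1 → mem=3 r[T1]=3 [LOAD]
4. LOAD T0 → mem=3 r[T0]=3 [LOAD]
5. LOAD T2 → mem=3 r[T2]=3 [LOAD]
6. CAS T1 → mem=4 r[T1]=3 [OK]
7. CAS T2 → mem=4 r[T2]=3 [RETRY]
8. CAS T0 → mem=4 r[T0]=3 [RETRY]
9. LOAD T2 → mem=4 r[T2]=4 [LOAD]
10. CAS T2 → mem=5 r[T2]=4 [OK]
11. LOAD T0 → mem=5 r[T0]=5 [LOAD]
12. CAS T0 → mem=6 r[T0]=5 [OK]
13. LOAD T0 → mem=6 r[T0]=6 [LOAD]
14. CAS T0 → mem=7 r[T0]=6 [OK]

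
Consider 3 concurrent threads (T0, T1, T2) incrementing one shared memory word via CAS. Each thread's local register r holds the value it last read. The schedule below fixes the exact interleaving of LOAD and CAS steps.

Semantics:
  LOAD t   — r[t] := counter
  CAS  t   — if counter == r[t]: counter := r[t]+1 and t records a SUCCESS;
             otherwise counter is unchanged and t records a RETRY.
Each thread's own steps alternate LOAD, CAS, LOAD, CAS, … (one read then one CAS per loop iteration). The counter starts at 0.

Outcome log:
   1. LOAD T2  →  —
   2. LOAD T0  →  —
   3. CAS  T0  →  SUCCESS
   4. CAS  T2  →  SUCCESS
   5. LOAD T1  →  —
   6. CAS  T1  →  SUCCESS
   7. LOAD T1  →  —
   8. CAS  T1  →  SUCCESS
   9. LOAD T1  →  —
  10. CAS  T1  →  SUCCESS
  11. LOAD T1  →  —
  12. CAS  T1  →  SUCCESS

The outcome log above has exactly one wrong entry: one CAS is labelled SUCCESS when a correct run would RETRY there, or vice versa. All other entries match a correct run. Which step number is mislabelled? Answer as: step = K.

Reference trace:
   1) LOAD T2:  M=0  r_T2=0
   2) LOAD T0:  M=0  r_T0=0
   3) CAS  T0:  M=1  r_T0=0 ✓
   4) CAS  T2:  M=1  r_T2=0 ✗
   5) LOAD T1:  M=1  r_T1=1
   6) CAS  T1:  M=2  r_T1=1 ✓
   7) LOAD T1:  M=2  r_T1=2
   8) CAS  T1:  M=3  r_T1=2 ✓
   9) LOAD T1:  M=3  r_T1=3
  10) CAS  T1:  M=4  r_T1=3 ✓
  11) LOAD T1:  M=4  r_T1=4
  12) CAS  T1:  M=5  r_T1=4 ✓
Flip is step 4.

step = 4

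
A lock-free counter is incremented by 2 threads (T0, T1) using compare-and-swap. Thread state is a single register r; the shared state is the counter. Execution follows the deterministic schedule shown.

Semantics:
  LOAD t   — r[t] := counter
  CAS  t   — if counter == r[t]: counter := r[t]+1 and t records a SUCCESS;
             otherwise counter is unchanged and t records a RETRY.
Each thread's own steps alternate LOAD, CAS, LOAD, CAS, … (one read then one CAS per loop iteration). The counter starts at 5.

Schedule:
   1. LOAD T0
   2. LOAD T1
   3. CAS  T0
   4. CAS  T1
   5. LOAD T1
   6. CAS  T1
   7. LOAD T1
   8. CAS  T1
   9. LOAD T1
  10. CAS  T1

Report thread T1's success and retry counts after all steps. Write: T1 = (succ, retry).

T1 = (3, 1)

   1) LOAD T0:  M=5  r_T0=5
   2) LOAD T1:  M=5  r_T1=5
   3) CAS  T0:  M=6  r_T0=5 ✓
   4) CAS  T1:  M=6  r_T1=5 ✗
   5) LOAD T1:  M=6  r_T1=6
   6) CAS  T1:  M=7  r_T1=6 ✓
   7) LOAD T1:  M=7  r_T1=7
   8) CAS  T1:  M=8  r_T1=7 ✓
   9) LOAD T1:  M=8  r_T1=8
  10) CAS  T1:  M=9  r_T1=8 ✓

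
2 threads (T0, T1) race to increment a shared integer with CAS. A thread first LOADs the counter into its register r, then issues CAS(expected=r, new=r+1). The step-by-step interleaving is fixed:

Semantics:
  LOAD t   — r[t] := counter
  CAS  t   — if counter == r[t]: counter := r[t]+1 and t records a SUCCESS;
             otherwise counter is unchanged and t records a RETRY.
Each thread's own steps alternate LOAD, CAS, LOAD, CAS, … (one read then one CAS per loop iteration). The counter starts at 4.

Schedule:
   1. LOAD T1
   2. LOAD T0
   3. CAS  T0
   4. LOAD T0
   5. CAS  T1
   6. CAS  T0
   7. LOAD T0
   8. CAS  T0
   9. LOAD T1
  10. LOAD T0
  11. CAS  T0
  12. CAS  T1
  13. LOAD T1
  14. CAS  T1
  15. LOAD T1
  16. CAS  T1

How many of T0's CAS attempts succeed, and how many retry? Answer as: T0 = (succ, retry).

T0 = (4, 0)

   1) LOAD T1:  M=4  r_T1=4
   2) LOAD T0:  M=4  r_T0=4
   3) CAS  T0:  M=5  r_T0=4 ✓
   4) LOAD T0:  M=5  r_T0=5
   5) CAS  T1:  M=5  r_T1=4 ✗
   6) CAS  T0:  M=6  r_T0=5 ✓
   7) LOAD T0:  M=6  r_T0=6
   8) CAS  T0:  M=7  r_T0=6 ✓
   9) LOAD T1:  M=7  r_T1=7
  10) LOAD T0:  M=7  r_T0=7
  11) CAS  T0:  M=8  r_T0=7 ✓
  12) CAS  T1:  M=8  r_T1=7 ✗
  13) LOAD T1:  M=8  r_T1=8
  14) CAS  T1:  M=9  r_T1=8 ✓
  15) LOAD T1:  M=9  r_T1=9
  16) CAS  T1:  M=10  r_T1=9 ✓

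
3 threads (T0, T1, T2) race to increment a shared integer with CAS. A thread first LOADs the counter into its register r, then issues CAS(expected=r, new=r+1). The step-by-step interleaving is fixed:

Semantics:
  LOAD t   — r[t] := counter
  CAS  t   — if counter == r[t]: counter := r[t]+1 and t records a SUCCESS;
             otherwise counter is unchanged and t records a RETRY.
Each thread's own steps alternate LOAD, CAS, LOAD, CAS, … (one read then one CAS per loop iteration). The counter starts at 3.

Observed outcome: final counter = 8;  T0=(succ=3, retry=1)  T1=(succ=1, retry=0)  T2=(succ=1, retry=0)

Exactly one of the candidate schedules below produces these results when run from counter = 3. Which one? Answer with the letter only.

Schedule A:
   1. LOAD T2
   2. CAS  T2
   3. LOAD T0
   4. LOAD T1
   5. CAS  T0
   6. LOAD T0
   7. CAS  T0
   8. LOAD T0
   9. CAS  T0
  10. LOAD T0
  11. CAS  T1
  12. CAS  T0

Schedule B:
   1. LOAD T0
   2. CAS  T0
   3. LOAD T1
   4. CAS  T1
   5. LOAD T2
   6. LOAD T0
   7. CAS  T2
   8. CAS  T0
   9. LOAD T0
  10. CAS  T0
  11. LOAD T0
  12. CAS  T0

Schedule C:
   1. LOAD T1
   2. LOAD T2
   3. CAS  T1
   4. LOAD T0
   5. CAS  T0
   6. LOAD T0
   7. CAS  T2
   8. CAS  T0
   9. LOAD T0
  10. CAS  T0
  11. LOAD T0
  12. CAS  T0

B

Run B:
[1] T0.load  rd  (counter 3, T0.r 3)
[2] T0.cas  hit  (counter 4, T0.r 3)
[3] T1.load  rd  (counter 4, T1.r 4)
[4] T1.cas  hit  (counter 5, T1.r 4)
[5] T2.load  rd  (counter 5, T2.r 5)
[6] T0.load  rd  (counter 5, T0.r 5)
[7] T2.cas  hit  (counter 6, T2.r 5)
[8] T0.cas  miss  (counter 6, T0.r 5)
[9] T0.load  rd  (counter 6, T0.r 6)
[10] T0.cas  hit  (counter 7, T0.r 6)
[11] T0.load  rd  (counter 7, T0.r 7)
[12] T0.cas  hit  (counter 8, T0.r 7)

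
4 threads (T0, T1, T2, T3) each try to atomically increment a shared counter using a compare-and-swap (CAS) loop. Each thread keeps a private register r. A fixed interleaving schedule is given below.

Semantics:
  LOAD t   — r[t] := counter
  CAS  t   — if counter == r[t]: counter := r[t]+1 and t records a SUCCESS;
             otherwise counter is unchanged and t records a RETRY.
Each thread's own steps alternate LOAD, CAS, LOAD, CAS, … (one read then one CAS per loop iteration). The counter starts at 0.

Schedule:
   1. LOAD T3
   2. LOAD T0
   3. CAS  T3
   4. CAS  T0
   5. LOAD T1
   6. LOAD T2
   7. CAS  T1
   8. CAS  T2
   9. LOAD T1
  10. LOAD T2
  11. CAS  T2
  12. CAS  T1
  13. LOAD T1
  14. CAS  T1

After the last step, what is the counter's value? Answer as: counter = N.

counter = 4

step 1: T3 LOAD ⇒ load; ctr=0 reg=0
step 2: T0 LOAD ⇒ load; ctr=0 reg=0
step 3: T3 CAS ⇒ ok; ctr=1 reg=0
step 4: T0 CAS ⇒ retry; ctr=1 reg=0
step 5: T1 LOAD ⇒ load; ctr=1 reg=1
step 6: T2 LOAD ⇒ load; ctr=1 reg=1
step 7: T1 CAS ⇒ ok; ctr=2 reg=1
step 8: T2 CAS ⇒ retry; ctr=2 reg=1
step 9: T1 LOAD ⇒ load; ctr=2 reg=2
step 10: T2 LOAD ⇒ load; ctr=2 reg=2
step 11: T2 CAS ⇒ ok; ctr=3 reg=2
step 12: T1 CAS ⇒ retry; ctr=3 reg=2
step 13: T1 LOAD ⇒ load; ctr=3 reg=3
step 14: T1 CAS ⇒ ok; ctr=4 reg=3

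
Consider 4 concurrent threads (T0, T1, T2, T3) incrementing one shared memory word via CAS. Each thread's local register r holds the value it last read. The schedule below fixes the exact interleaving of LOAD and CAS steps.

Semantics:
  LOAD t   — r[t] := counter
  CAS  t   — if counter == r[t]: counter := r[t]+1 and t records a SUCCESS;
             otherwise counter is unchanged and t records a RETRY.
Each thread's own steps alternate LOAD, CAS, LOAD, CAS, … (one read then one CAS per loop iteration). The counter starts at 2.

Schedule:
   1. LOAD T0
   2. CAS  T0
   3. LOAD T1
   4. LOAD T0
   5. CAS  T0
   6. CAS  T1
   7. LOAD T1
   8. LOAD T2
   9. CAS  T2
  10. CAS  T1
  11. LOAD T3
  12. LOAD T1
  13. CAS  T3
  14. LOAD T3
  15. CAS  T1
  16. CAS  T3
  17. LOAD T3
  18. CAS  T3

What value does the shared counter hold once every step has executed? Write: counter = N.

counter = 8

T0 LOAD — after: cnt=2, r=2 — load
T0 CAS — after: cnt=3, r=2 — ok
T1 LOAD — after: cnt=3, r=3 — load
T0 LOAD — after: cnt=3, r=3 — load
T0 CAS — after: cnt=4, r=3 — ok
T1 CAS — after: cnt=4, r=3 — retry
T1 LOAD — after: cnt=4, r=4 — load
T2 LOAD — after: cnt=4, r=4 — load
T2 CAS — after: cnt=5, r=4 — ok
T1 CAS — after: cnt=5, r=4 — retry
T3 LOAD — after: cnt=5, r=5 — load
T1 LOAD — after: cnt=5, r=5 — load
T3 CAS — after: cnt=6, r=5 — ok
T3 LOAD — after: cnt=6, r=6 — load
T1 CAS — after: cnt=6, r=5 — retry
T3 CAS — after: cnt=7, r=6 — ok
T3 LOAD — after: cnt=7, r=7 — load
T3 CAS — after: cnt=8, r=7 — ok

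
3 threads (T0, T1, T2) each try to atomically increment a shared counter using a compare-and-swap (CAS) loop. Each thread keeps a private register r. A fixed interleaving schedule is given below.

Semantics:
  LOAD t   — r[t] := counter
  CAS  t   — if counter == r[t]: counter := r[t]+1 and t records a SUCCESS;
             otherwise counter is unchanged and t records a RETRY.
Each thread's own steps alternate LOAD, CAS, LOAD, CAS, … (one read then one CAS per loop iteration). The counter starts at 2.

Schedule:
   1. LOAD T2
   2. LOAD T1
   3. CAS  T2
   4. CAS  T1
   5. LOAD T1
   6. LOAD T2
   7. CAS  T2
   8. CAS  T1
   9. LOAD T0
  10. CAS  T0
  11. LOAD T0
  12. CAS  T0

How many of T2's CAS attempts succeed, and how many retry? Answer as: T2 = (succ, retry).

T2 = (2, 0)

   1) LOAD T2:  M=2  r_T2=2
   2) LOAD T1:  M=2  r_T1=2
   3) CAS  T2:  M=3  r_T2=2 ✓
   4) CAS  T1:  M=3  r_T1=2 ✗
   5) LOAD T1:  M=3  r_T1=3
   6) LOAD T2:  M=3  r_T2=3
   7) CAS  T2:  M=4  r_T2=3 ✓
   8) CAS  T1:  M=4  r_T1=3 ✗
   9) LOAD T0:  M=4  r_T0=4
  10) CAS  T0:  M=5  r_T0=4 ✓
  11) LOAD T0:  M=5  r_T0=5
  12) CAS  T0:  M=6  r_T0=5 ✓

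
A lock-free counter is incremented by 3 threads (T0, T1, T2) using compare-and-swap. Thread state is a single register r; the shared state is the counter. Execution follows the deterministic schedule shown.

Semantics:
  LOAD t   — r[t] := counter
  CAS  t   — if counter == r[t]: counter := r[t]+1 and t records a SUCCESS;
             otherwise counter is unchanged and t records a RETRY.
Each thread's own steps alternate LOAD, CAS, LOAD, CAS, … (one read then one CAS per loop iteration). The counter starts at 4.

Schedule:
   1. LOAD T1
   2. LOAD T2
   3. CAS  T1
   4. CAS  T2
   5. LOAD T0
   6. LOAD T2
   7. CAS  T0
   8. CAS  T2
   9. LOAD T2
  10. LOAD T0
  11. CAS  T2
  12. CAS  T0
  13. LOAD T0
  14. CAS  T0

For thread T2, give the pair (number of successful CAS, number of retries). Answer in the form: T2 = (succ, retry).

   1) LOAD T1:  M=4  r_T1=4
   2) LOAD T2:  M=4  r_T2=4
   3) CAS  T1:  M=5  r_T1=4 ✓
   4) CAS  T2:  M=5  r_T2=4 ✗
   5) LOAD T0:  M=5  r_T0=5
   6) LOAD T2:  M=5  r_T2=5
   7) CAS  T0:  M=6  r_T0=5 ✓
   8) CAS  T2:  M=6  r_T2=5 ✗
   9) LOAD T2:  M=6  r_T2=6
  10) LOAD T0:  M=6  r_T0=6
  11) CAS  T2:  M=7  r_T2=6 ✓
  12) CAS  T0:  M=7  r_T0=6 ✗
  13) LOAD T0:  M=7  r_T0=7
  14) CAS  T0:  M=8  r_T0=7 ✓

T2 = (1, 2)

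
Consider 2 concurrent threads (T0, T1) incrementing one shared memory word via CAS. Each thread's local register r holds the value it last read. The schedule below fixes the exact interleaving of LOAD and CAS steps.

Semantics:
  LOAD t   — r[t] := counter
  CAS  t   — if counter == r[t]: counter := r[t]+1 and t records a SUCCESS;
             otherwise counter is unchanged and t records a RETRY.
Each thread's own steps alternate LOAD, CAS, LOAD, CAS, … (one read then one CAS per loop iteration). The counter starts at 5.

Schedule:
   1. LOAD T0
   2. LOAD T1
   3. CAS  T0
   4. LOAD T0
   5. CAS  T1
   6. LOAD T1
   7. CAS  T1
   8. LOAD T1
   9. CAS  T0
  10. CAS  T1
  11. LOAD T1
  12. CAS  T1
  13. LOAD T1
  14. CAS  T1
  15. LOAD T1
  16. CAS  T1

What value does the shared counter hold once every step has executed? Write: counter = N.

counter = 11

T0 LOAD — after: cnt=5, r=5 — load
T1 LOAD — after: cnt=5, r=5 — load
T0 CAS — after: cnt=6, r=5 — ok
T0 LOAD — after: cnt=6, r=6 — load
T1 CAS — after: cnt=6, r=5 — retry
T1 LOAD — after: cnt=6, r=6 — load
T1 CAS — after: cnt=7, r=6 — ok
T1 LOAD — after: cnt=7, r=7 — load
T0 CAS — after: cnt=7, r=6 — retry
T1 CAS — after: cnt=8, r=7 — ok
T1 LOAD — after: cnt=8, r=8 — load
T1 CAS — after: cnt=9, r=8 — ok
T1 LOAD — after: cnt=9, r=9 — load
T1 CAS — after: cnt=10, r=9 — ok
T1 LOAD — after: cnt=10, r=10 — load
T1 CAS — after: cnt=11, r=10 — ok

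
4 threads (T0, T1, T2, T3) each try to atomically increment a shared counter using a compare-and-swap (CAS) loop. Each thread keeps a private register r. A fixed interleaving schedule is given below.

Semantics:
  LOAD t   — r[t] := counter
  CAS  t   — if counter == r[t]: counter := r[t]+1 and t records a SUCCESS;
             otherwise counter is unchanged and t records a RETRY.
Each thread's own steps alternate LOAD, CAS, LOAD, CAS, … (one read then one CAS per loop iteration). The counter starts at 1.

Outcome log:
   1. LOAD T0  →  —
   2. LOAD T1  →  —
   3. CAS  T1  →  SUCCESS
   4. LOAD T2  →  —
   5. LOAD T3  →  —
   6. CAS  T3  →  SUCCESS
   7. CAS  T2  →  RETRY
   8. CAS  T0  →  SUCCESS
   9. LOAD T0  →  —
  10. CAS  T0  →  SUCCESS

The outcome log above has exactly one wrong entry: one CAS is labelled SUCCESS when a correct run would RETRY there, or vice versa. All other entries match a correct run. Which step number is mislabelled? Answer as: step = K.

Re-executing:
1. LOAD T0 → mem=1 r[T0]=1 [LOAD]
2. LOAD T1 → mem=1 r[T1]=1 [LOAD]
3. CAS T1 → mem=2 r[T1]=1 [OK]
4. LOAD T2 → mem=2 r[T2]=2 [LOAD]
5. LOAD T3 → mem=2 r[T3]=2 [LOAD]
6. CAS T3 → mem=3 r[T3]=2 [OK]
7. CAS T2 → mem=3 r[T2]=2 [RETRY]
8. CAS T0 → mem=3 r[T0]=1 [RETRY]
9. LOAD T0 → mem=3 r[T0]=3 [LOAD]
10. CAS T0 → mem=4 r[T0]=3 [OK]
Log disagrees first at step 8.

step = 8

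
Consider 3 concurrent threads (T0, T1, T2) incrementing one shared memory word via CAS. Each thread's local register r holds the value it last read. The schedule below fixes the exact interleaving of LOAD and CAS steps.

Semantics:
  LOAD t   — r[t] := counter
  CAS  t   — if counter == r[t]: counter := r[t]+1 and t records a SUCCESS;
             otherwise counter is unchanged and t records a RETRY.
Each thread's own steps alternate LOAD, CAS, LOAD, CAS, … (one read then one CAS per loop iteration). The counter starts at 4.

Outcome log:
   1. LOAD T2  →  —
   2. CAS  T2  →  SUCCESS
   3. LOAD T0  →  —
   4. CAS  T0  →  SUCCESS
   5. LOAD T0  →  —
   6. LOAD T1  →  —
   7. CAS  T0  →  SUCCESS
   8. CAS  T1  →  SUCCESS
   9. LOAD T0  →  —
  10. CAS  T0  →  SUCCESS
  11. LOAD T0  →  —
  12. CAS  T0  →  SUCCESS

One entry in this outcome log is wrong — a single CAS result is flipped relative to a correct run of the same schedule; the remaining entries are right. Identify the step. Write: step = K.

Re-executing:
T2 LOAD — after: cnt=4, r=4 — load
T2 CAS — after: cnt=5, r=4 — ok
T0 LOAD — after: cnt=5, r=5 — load
T0 CAS — after: cnt=6, r=5 — ok
T0 LOAD — after: cnt=6, r=6 — load
T1 LOAD — after: cnt=6, r=6 — load
T0 CAS — after: cnt=7, r=6 — ok
T1 CAS — after: cnt=7, r=6 — retry
T0 LOAD — after: cnt=7, r=7 — load
T0 CAS — after: cnt=8, r=7 — ok
T0 LOAD — after: cnt=8, r=8 — load
T0 CAS — after: cnt=9, r=8 — ok
Log disagrees first at step 8.

step = 8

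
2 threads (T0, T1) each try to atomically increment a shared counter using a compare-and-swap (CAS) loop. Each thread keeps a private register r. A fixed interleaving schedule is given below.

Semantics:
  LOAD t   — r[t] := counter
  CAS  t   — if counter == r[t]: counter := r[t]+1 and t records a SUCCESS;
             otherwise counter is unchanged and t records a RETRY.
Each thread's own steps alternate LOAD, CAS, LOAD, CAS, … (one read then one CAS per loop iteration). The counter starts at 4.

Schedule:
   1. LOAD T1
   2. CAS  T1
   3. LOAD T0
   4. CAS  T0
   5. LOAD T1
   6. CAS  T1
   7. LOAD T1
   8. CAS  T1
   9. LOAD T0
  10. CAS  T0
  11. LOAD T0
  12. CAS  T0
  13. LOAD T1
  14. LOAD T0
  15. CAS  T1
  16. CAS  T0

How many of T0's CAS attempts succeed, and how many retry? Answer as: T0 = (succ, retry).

1. LOAD T1 → mem=4 r[T1]=4 [LOAD]
2. CAS T1 → mem=5 r[T1]=4 [OK]
3. LOAD T0 → mem=5 r[T0]=5 [LOAD]
4. CAS T0 → mem=6 r[T0]=5 [OK]
5. LOAD T1 → mem=6 r[T1]=6 [LOAD]
6. CAS T1 → mem=7 r[T1]=6 [OK]
7. LOAD T1 → mem=7 r[T1]=7 [LOAD]
8. CAS T1 → mem=8 r[T1]=7 [OK]
9. LOAD T0 → mem=8 r[T0]=8 [LOAD]
10. CAS T0 → mem=9 r[T0]=8 [OK]
11. LOAD T0 → mem=9 r[T0]=9 [LOAD]
12. CAS T0 → mem=10 r[T0]=9 [OK]
13. LOAD T1 → mem=10 r[T1]=10 [LOAD]
14. LOAD T0 → mem=10 r[T0]=10 [LOAD]
15. CAS T1 → mem=11 r[T1]=10 [OK]
16. CAS T0 → mem=11 r[T0]=10 [RETRY]

T0 = (3, 1)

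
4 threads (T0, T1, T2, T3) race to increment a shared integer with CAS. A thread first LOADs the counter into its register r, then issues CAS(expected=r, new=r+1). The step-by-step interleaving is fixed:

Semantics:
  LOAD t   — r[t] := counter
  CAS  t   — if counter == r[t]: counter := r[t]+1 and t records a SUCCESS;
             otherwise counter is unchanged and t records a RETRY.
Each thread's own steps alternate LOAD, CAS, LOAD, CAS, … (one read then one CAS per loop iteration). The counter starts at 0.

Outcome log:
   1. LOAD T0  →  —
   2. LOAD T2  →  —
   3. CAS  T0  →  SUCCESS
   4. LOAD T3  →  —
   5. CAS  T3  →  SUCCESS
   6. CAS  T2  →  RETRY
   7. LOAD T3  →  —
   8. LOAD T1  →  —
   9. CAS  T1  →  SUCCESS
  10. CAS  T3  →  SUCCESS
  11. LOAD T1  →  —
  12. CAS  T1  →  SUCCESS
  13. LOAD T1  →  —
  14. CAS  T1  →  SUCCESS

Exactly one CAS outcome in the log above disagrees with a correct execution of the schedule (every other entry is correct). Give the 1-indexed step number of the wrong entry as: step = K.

Reference trace:
[1] T0.load  rd  (counter 0, T0.r 0)
[2] T2.load  rd  (counter 0, T2.r 0)
[3] T0.cas  hit  (counter 1, T0.r 0)
[4] T3.load  rd  (counter 1, T3.r 1)
[5] T3.cas  hit  (counter 2, T3.r 1)
[6] T2.cas  miss  (counter 2, T2.r 0)
[7] T3.load  rd  (counter 2, T3.r 2)
[8] T1.load  rd  (counter 2, T1.r 2)
[9] T1.cas  hit  (counter 3, T1.r 2)
[10] T3.cas  miss  (counter 3, T3.r 2)
[11] T1.load  rd  (counter 3, T1.r 3)
[12] T1.cas  hit  (counter 4, T1.r 3)
[13] T1.load  rd  (counter 4, T1.r 4)
[14] T1.cas  hit  (counter 5, T1.r 4)
Log disagrees first at step 10.

step = 10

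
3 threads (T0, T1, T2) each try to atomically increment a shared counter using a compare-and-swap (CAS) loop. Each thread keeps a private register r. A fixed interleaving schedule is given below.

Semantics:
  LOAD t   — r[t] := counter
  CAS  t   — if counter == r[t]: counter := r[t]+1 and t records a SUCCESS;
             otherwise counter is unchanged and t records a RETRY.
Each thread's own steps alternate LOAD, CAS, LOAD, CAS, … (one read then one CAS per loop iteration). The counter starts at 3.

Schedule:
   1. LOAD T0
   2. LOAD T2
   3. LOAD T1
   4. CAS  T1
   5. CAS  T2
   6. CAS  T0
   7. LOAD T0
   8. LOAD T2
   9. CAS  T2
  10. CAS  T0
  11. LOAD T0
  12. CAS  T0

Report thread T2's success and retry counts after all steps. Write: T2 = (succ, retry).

T2 = (1, 1)

1. LOAD T0 → mem=3 r[T0]=3 [LOAD]
2. LOAD T2 → mem=3 r[T2]=3 [LOAD]
3. LOAD T1 → mem=3 r[T1]=3 [LOAD]
4. CAS T1 → mem=4 r[T1]=3 [OK]
5. CAS T2 → mem=4 r[T2]=3 [RETRY]
6. CAS T0 → mem=4 r[T0]=3 [RETRY]
7. LOAD T0 → mem=4 r[T0]=4 [LOAD]
8. LOAD T2 → mem=4 r[T2]=4 [LOAD]
9. CAS T2 → mem=5 r[T2]=4 [OK]
10. CAS T0 → mem=5 r[T0]=4 [RETRY]
11. LOAD T0 → mem=5 r[T0]=5 [LOAD]
12. CAS T0 → mem=6 r[T0]=5 [OK]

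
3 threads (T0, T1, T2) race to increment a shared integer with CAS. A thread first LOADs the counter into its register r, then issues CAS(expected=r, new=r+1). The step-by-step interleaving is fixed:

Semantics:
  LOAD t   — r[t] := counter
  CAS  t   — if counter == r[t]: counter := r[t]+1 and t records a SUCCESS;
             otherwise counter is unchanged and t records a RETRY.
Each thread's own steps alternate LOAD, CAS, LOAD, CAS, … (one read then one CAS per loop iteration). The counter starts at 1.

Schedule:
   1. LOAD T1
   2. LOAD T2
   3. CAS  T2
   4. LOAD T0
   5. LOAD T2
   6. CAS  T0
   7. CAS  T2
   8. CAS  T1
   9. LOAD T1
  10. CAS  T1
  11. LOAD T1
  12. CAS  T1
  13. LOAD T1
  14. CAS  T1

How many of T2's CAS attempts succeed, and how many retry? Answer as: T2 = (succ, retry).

T2 = (1, 1)

   1) LOAD T1:  M=1  r_T1=1
   2) LOAD T2:  M=1  r_T2=1
   3) CAS  T2:  M=2  r_T2=1 ✓
   4) LOAD T0:  M=2  r_T0=2
   5) LOAD T2:  M=2  r_T2=2
   6) CAS  T0:  M=3  r_T0=2 ✓
   7) CAS  T2:  M=3  r_T2=2 ✗
   8) CAS  T1:  M=3  r_T1=1 ✗
   9) LOAD T1:  M=3  r_T1=3
  10) CAS  T1:  M=4  r_T1=3 ✓
  11) LOAD T1:  M=4  r_T1=4
  12) CAS  T1:  M=5  r_T1=4 ✓
  13) LOAD T1:  M=5  r_T1=5
  14) CAS  T1:  M=6  r_T1=5 ✓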